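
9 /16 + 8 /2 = 4.56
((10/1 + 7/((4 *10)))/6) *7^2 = 19943/240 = 83.10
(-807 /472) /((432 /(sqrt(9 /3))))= -269 *sqrt(3) /67968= -0.01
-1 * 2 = -2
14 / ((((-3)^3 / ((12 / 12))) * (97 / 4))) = -56 / 2619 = -0.02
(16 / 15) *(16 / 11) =256 / 165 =1.55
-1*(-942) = 942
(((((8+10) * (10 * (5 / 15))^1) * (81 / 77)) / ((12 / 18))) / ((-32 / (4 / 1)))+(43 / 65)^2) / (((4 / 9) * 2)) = -133475697 / 10410400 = -12.82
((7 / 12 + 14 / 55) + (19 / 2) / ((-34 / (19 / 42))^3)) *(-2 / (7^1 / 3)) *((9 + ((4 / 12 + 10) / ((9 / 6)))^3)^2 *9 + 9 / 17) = -136805832185168873054129 / 187566627617883360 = -729371.92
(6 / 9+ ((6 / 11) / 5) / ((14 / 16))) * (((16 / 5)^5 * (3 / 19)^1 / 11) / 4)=0.95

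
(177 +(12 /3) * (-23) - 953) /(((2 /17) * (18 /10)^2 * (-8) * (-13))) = -92225 /4212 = -21.90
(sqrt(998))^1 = sqrt(998) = 31.59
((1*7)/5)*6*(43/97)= 1806/485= 3.72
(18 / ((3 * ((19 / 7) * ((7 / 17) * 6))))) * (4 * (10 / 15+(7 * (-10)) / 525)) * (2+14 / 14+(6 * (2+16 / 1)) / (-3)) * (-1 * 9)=53856 / 95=566.91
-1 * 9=-9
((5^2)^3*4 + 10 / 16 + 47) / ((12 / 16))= 500381 / 6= 83396.83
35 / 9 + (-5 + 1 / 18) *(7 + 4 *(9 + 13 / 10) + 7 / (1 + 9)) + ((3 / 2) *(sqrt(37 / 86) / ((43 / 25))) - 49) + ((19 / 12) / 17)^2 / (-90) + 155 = -494003089 / 3745440 + 75 *sqrt(3182) / 7396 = -131.32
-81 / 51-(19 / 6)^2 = -7109 / 612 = -11.62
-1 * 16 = -16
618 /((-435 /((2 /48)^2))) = -103 /41760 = -0.00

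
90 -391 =-301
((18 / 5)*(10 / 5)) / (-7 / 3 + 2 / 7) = -756 / 215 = -3.52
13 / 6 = 2.17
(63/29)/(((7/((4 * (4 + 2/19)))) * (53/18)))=1.73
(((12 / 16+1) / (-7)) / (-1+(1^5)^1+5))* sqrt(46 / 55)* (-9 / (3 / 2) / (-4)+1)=-sqrt(2530) / 440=-0.11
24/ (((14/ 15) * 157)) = 180/ 1099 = 0.16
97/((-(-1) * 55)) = 97/55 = 1.76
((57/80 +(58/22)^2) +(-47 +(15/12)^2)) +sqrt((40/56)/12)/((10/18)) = -182829/4840 +3 * sqrt(105)/70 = -37.34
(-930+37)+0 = -893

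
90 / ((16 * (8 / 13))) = 9.14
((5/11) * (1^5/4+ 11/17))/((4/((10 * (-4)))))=-1525/374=-4.08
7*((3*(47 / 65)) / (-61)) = -987 / 3965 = -0.25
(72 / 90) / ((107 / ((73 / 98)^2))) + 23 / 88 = 30013257 / 113039080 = 0.27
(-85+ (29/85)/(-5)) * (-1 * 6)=216924/425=510.41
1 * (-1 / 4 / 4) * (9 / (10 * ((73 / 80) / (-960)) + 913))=-4320 / 7011767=-0.00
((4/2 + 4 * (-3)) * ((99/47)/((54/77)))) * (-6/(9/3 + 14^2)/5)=1694/9353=0.18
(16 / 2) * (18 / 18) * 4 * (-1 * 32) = -1024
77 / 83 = 0.93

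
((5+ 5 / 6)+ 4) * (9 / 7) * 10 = 885 / 7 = 126.43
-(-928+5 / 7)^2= -42133081 / 49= -859858.80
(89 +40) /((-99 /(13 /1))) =-559 /33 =-16.94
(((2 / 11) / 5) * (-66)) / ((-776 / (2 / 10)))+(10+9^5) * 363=103976322453 / 4850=21438417.00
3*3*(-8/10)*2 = -14.40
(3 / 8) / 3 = 1 / 8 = 0.12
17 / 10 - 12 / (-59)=1.90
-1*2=-2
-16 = -16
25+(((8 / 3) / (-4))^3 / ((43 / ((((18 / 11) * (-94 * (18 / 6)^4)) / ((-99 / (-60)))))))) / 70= 937597 / 36421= 25.74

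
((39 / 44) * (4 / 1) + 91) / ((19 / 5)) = 5200 / 209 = 24.88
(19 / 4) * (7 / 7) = 19 / 4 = 4.75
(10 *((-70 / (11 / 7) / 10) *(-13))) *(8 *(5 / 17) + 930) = 100964500 / 187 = 539917.11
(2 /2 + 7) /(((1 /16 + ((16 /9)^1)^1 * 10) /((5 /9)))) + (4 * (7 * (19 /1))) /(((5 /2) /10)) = 5467472 /2569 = 2128.25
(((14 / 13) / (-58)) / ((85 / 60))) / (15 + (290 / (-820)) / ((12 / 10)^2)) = -247968 / 279143995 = -0.00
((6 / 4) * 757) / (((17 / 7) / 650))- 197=5163176 / 17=303716.24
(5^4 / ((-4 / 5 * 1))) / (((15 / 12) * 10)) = -125 / 2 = -62.50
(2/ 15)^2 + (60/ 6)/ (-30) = -71/ 225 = -0.32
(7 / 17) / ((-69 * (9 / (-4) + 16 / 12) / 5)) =140 / 4301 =0.03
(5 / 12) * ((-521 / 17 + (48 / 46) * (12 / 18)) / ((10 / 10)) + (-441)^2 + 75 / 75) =81021.69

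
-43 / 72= -0.60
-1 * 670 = -670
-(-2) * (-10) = -20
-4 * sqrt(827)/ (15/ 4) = -16 * sqrt(827)/ 15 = -30.67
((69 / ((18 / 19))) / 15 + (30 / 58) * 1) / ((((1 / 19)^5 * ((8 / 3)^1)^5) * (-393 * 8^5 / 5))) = -312501026493 / 8158290378752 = -0.04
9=9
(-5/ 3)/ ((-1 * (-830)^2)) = 1/ 413340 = 0.00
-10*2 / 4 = -5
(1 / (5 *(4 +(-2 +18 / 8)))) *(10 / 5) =8 / 85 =0.09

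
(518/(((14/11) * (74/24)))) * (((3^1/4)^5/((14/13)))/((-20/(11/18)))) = -0.89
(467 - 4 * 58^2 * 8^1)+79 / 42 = -4501523 / 42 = -107179.12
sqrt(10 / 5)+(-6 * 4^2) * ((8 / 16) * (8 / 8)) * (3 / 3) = -48+sqrt(2) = -46.59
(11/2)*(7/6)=77/12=6.42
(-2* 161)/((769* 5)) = -322/3845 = -0.08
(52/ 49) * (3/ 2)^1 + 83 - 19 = 3214/ 49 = 65.59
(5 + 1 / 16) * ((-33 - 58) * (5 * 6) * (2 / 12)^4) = -1365 / 128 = -10.66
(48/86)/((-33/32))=-256/473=-0.54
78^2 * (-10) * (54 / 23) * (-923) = 3032387280 / 23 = 131842925.22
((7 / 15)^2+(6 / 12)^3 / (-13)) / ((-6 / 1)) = -4871 / 140400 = -0.03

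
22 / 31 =0.71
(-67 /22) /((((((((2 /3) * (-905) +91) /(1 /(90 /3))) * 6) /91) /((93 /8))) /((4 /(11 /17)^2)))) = 54623023 /163659760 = 0.33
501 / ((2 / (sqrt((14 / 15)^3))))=1169 * sqrt(210) / 75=225.87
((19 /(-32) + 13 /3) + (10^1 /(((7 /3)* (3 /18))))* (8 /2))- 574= -314095 /672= -467.40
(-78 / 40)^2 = 1521 / 400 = 3.80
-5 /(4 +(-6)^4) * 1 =-1 /260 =-0.00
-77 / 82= -0.94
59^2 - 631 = 2850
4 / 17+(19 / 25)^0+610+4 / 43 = 446881 / 731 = 611.33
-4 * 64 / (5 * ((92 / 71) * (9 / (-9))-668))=0.08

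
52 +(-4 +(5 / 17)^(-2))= 1489 / 25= 59.56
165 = 165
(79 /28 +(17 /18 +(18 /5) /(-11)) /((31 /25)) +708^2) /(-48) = -43074903269 /4124736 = -10443.07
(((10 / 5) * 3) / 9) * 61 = 122 / 3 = 40.67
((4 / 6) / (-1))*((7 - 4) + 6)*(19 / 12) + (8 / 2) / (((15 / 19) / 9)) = 361 / 10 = 36.10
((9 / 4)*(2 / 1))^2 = 20.25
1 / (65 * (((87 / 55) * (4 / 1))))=11 / 4524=0.00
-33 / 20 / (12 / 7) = -77 / 80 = -0.96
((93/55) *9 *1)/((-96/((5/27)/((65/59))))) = -1829/68640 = -0.03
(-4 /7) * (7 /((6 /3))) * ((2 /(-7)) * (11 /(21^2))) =44 /3087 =0.01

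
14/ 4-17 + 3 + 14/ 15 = -287/ 30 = -9.57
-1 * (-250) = 250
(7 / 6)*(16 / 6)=28 / 9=3.11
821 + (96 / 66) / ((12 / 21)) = 9059 / 11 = 823.55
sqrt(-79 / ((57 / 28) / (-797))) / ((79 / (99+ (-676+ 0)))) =-1154*sqrt(25122237) / 4503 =-1284.50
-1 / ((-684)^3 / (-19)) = -1 / 16842816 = -0.00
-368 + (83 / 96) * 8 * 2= -2125 / 6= -354.17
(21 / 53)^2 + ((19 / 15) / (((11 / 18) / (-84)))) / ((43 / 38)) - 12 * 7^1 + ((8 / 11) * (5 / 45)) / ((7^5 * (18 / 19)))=-2149808597240629 / 9043948970595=-237.71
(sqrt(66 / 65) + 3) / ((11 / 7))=7* sqrt(4290) / 715 + 21 / 11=2.55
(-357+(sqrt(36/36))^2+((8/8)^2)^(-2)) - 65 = -420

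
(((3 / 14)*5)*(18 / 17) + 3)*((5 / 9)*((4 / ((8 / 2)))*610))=500200 / 357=1401.12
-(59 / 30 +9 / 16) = -607 / 240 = -2.53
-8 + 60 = 52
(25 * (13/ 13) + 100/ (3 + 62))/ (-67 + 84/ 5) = -0.53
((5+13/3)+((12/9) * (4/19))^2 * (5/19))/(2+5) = 577436/432117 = 1.34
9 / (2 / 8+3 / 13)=18.72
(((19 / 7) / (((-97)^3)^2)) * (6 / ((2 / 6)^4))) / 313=9234 / 1825041662799439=0.00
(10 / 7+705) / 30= 989 / 42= 23.55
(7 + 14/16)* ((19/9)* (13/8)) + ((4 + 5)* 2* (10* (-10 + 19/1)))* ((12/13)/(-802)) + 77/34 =155495181/5671744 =27.42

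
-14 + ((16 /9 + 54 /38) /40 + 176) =1108627 /6840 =162.08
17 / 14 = 1.21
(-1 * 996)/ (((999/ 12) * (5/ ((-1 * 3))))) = 1328/ 185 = 7.18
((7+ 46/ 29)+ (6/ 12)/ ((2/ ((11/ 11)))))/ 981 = 1025/ 113796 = 0.01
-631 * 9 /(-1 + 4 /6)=17037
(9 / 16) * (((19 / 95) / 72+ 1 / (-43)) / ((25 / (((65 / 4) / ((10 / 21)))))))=-86541 / 5504000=-0.02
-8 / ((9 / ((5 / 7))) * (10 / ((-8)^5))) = 131072 / 63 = 2080.51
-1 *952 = -952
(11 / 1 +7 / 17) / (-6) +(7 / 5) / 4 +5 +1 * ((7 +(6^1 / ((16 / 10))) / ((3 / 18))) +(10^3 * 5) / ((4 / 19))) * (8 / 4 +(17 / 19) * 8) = 4220452483 / 19380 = 217773.61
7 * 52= 364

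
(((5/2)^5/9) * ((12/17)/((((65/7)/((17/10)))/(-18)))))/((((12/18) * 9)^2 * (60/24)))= -175/624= -0.28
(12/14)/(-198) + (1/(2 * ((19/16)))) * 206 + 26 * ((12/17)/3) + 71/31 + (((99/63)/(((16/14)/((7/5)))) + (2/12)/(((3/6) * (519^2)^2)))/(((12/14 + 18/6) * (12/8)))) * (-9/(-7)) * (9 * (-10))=19010895265978451333/335641476665035926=56.64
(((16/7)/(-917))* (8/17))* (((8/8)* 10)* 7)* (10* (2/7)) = -0.23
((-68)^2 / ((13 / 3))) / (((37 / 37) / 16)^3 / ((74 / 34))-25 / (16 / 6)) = -2102329344 / 18470179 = -113.82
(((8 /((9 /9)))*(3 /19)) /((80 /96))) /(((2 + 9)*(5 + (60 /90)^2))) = 1296 /51205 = 0.03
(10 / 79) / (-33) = -10 / 2607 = -0.00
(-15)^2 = 225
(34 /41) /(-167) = -34 /6847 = -0.00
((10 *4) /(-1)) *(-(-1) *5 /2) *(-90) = 9000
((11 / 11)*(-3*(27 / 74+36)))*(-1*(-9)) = -72657 / 74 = -981.85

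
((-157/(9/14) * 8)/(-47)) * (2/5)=16.63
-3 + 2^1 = -1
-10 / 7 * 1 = -10 / 7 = -1.43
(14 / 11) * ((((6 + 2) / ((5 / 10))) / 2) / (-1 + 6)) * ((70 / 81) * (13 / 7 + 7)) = 13888 / 891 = 15.59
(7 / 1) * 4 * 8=224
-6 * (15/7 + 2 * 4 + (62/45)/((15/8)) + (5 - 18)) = 20056/1575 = 12.73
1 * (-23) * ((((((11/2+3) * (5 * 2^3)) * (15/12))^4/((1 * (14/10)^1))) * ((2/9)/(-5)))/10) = 150076796875/63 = 2382171378.97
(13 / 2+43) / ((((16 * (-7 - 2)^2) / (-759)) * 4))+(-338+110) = -90335 / 384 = -235.25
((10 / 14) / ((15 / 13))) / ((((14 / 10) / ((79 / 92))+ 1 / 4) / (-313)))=-6429020 / 62391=-103.04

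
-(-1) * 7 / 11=7 / 11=0.64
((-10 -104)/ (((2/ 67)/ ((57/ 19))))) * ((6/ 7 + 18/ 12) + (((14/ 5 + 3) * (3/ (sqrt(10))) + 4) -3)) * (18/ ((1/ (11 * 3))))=-296037423 * sqrt(10)/ 25 -159928263/ 7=-60292995.89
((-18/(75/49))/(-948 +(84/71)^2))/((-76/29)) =-7163261/1511073800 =-0.00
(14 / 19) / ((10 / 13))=91 / 95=0.96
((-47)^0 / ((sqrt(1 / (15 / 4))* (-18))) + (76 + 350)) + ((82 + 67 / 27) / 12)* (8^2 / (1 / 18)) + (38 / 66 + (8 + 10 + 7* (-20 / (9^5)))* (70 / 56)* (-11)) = 10768486991 / 1299078-sqrt(15) / 36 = 8289.22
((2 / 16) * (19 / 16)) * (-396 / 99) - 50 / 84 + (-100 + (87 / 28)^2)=-430579 / 4704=-91.53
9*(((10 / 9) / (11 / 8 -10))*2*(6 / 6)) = -2.32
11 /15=0.73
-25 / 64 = -0.39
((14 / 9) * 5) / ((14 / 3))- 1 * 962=-2881 / 3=-960.33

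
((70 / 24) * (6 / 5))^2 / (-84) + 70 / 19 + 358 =329723 / 912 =361.54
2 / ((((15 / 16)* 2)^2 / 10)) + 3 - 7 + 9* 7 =2911 / 45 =64.69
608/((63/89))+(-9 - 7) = 53104/63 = 842.92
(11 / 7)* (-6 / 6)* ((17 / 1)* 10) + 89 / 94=-266.20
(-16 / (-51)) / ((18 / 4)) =32 / 459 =0.07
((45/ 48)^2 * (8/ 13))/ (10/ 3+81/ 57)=0.11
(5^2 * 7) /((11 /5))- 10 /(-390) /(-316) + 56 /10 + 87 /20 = 30330877 /338910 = 89.50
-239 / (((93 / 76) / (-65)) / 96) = 37781120 / 31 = 1218745.81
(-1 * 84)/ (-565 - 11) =7/ 48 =0.15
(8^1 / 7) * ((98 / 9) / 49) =16 / 63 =0.25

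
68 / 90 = 34 / 45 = 0.76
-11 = -11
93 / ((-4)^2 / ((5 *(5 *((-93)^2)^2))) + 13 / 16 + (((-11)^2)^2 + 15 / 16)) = 695688369300 / 109535385694339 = 0.01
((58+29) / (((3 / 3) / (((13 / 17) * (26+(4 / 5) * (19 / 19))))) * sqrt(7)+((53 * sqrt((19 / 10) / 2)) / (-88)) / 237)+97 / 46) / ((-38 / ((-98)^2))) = 2401 * (-726986351520 - 859788600 * sqrt(7)+4477811 * sqrt(95)) / (437 * (-46163 * sqrt(95)+8863800 * sqrt(7))) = -174185.59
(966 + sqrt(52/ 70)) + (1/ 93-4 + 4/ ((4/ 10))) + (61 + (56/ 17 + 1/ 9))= sqrt(910)/ 35 + 4915721/ 4743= 1037.28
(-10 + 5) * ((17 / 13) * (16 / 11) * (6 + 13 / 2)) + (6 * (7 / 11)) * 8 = -12632 / 143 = -88.34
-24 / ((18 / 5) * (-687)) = 20 / 2061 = 0.01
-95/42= -2.26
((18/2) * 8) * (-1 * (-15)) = 1080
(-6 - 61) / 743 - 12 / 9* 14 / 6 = -21407 / 6687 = -3.20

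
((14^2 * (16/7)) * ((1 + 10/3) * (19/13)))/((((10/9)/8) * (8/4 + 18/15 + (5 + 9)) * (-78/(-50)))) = 425600/559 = 761.36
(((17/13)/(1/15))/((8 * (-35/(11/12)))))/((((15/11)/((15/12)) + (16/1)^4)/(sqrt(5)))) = -0.00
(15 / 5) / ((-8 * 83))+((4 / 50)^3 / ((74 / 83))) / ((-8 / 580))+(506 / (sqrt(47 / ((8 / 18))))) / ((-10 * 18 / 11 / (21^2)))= -136367 * sqrt(47) / 705 - 3543371 / 76775000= -1326.12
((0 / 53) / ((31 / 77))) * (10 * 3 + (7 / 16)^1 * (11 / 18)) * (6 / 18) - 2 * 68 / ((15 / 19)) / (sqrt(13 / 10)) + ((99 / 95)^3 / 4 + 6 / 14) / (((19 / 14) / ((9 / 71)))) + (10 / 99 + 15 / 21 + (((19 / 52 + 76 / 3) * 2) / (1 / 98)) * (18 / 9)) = 209954353543015283 / 20839598529750 - 2584 * sqrt(130) / 195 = 9923.69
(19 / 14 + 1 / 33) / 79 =641 / 36498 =0.02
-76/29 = -2.62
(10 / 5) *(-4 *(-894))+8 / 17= 121592 / 17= 7152.47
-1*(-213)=213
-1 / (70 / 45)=-9 / 14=-0.64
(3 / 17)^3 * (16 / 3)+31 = 152447 / 4913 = 31.03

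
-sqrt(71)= -8.43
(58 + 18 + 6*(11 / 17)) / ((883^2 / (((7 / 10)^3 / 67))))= 232897 / 444032885500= 0.00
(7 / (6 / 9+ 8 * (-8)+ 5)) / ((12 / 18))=-9 / 50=-0.18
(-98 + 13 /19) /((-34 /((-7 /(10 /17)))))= -34.06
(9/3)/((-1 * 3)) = -1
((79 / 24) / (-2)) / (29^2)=-79 / 40368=-0.00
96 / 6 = 16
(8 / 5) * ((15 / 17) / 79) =24 / 1343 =0.02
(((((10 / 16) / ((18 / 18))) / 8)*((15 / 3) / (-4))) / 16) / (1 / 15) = -375 / 4096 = -0.09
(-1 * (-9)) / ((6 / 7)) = 21 / 2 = 10.50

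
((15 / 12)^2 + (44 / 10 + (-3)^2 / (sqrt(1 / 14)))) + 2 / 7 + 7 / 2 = 5459 / 560 + 9 * sqrt(14) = 43.42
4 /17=0.24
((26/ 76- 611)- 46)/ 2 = -24953/ 76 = -328.33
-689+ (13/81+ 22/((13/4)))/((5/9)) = -395768/585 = -676.53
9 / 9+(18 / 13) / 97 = 1279 / 1261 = 1.01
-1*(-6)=6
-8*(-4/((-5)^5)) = -32/3125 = -0.01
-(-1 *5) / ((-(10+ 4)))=-5 / 14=-0.36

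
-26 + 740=714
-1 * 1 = -1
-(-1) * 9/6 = 3/2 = 1.50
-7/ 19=-0.37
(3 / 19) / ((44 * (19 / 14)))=21 / 7942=0.00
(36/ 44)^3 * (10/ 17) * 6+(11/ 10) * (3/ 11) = 2.23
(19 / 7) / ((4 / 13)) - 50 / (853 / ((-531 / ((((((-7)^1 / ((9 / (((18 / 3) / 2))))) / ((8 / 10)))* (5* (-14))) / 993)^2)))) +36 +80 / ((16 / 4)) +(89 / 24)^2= 24031685093293 / 29491963200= 814.86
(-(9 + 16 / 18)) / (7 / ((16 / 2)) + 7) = -712 / 567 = -1.26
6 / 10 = 3 / 5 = 0.60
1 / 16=0.06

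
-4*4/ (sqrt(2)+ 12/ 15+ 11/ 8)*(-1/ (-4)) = -13920/ 4369+ 6400*sqrt(2)/ 4369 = -1.11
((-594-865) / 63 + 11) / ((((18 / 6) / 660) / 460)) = -77519200 / 63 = -1230463.49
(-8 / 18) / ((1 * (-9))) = 4 / 81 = 0.05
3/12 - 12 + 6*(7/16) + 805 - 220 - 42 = 4271/8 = 533.88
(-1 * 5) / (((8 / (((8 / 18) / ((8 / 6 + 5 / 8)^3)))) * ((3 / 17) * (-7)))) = 21760 / 726761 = 0.03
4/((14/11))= 22/7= 3.14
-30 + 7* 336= 2322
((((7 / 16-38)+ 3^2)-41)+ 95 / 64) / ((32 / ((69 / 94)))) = -300633 / 192512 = -1.56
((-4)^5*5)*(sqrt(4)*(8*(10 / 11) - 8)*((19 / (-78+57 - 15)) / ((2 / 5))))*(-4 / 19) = 204800 / 99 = 2068.69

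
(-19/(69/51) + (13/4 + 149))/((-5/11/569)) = -15916637/92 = -173006.92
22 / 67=0.33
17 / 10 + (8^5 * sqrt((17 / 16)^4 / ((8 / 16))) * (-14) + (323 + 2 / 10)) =3249 / 10 - 517888 * sqrt(2) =-732079.33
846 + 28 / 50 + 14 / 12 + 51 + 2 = 135109 / 150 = 900.73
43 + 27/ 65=2822/ 65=43.42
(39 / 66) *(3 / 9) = 13 / 66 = 0.20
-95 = -95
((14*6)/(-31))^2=7056/961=7.34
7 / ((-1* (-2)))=7 / 2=3.50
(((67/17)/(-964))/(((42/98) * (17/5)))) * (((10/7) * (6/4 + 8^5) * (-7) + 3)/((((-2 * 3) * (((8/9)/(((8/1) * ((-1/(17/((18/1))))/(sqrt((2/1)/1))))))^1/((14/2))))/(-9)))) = -6407414685 * sqrt(2)/139298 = -65050.85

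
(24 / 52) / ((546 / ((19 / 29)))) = 19 / 34307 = 0.00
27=27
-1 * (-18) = 18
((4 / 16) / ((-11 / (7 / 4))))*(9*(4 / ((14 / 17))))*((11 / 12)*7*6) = -1071 / 16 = -66.94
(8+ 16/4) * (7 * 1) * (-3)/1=-252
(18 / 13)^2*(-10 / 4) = -810 / 169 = -4.79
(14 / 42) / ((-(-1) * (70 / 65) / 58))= 377 / 21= 17.95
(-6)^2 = 36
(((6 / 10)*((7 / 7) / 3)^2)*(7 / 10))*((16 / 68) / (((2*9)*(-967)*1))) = -7 / 11096325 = -0.00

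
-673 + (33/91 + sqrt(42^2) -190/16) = -467749/728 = -642.51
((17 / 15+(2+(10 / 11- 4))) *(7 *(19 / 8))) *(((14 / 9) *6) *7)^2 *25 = 22353310 / 297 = 75263.67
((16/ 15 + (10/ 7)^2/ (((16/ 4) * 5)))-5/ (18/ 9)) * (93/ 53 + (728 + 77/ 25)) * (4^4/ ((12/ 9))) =-60808279744/ 324625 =-187318.54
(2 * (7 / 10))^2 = 49 / 25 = 1.96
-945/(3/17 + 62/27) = -86751/227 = -382.16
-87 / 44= -1.98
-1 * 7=-7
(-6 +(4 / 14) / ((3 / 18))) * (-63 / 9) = 30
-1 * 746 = -746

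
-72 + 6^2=-36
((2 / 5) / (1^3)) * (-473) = -946 / 5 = -189.20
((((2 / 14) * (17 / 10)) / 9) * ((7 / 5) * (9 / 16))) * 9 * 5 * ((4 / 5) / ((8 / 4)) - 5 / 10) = -153 / 1600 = -0.10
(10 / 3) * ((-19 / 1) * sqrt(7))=-167.56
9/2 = 4.50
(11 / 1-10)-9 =-8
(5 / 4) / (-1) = -5 / 4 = -1.25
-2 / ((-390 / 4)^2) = -8 / 38025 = -0.00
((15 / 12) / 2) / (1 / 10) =25 / 4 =6.25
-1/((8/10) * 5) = -1/4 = -0.25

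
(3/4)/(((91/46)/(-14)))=-69/13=-5.31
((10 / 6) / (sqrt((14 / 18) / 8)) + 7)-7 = 5.35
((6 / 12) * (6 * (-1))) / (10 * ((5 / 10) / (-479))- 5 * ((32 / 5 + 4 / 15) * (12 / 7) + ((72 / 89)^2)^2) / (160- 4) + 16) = -24613843886541 / 128070202509727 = -0.19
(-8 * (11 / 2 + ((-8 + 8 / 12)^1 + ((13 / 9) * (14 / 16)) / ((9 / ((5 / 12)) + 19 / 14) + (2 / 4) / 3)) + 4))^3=-80325199737523 / 14313506752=-5611.85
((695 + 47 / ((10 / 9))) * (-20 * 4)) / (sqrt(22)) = -29492 * sqrt(22) / 11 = -12575.43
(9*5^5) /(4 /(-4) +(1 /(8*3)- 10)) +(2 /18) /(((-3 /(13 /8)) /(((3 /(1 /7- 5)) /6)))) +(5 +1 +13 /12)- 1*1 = -9890876491 /3862944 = -2560.45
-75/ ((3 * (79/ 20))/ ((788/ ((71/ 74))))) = -29156000/ 5609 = -5198.07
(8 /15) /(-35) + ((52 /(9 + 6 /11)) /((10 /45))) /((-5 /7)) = -18026 /525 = -34.34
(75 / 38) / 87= 25 / 1102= 0.02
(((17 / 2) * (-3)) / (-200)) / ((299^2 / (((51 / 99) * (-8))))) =-289 / 49170550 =-0.00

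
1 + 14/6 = 10/3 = 3.33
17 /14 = 1.21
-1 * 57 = -57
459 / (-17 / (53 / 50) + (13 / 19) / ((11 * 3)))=-15253029 / 532261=-28.66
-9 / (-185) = 9 / 185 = 0.05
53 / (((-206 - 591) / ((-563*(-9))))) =-268551 / 797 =-336.95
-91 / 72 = -1.26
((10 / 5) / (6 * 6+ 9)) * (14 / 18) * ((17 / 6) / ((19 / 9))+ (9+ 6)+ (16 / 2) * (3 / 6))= 5411 / 7695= 0.70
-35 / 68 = -0.51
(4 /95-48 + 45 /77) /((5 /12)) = -113.70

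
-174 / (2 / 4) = -348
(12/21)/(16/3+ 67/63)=36/403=0.09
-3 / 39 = -1 / 13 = -0.08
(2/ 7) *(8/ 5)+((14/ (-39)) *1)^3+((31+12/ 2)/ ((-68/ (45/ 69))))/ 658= 125249446799/ 305229473640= 0.41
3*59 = 177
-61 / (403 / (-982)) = 59902 / 403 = 148.64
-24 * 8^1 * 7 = -1344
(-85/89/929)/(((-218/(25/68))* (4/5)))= 625/288391328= 0.00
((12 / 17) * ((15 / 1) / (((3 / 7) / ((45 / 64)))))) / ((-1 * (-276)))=1575 / 25024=0.06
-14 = -14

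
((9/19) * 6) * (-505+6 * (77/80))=-28377/20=-1418.85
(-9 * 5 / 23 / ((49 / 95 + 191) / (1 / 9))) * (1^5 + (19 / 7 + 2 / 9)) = -58900 / 13181553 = -0.00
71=71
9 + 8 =17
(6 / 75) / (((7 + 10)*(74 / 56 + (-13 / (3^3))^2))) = 40824 / 13474625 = 0.00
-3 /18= -1 /6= -0.17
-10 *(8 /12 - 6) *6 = 320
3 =3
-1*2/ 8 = -1/ 4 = -0.25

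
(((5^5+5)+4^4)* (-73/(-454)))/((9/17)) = 2101013/2043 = 1028.40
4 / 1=4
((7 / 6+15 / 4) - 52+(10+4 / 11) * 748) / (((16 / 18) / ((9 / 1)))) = 2496393 / 32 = 78012.28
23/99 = 0.23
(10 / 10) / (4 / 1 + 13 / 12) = 12 / 61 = 0.20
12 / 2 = 6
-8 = -8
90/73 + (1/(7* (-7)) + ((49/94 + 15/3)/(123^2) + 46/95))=273371021389/161086582230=1.70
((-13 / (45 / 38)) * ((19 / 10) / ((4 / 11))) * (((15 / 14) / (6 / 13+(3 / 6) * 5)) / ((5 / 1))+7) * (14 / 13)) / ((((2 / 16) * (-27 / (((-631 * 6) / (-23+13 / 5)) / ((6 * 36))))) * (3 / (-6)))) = -868339292 / 3903795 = -222.43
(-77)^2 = 5929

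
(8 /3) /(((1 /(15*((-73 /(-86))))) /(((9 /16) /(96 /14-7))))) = -22995 /172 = -133.69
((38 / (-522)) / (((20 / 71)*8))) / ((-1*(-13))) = -1349 / 542880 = -0.00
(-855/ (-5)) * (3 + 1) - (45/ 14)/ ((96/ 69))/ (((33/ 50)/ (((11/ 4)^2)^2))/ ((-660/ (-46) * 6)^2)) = -122241719637/ 82432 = -1482940.12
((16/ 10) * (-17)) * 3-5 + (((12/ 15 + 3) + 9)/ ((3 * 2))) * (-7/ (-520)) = -84407/ 975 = -86.57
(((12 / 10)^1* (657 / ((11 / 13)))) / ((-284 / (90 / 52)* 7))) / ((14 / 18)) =-159651 / 153076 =-1.04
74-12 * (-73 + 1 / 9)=2846 / 3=948.67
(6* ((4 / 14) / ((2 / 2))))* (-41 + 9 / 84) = -3435 / 49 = -70.10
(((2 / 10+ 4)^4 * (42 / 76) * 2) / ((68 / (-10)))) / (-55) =4084101 / 4441250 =0.92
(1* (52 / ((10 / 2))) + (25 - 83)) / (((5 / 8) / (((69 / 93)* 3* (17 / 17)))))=-131376 / 775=-169.52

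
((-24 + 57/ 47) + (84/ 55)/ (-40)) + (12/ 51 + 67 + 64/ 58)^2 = 29198500081037/ 6282816650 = 4647.36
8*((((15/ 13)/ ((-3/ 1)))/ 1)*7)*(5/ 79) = -1400/ 1027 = -1.36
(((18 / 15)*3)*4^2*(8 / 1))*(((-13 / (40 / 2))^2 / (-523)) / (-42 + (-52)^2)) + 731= 63607313207 / 87014125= 731.00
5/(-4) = -5/4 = -1.25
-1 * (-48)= 48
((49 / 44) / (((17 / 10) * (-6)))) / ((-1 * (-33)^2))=245 / 2443716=0.00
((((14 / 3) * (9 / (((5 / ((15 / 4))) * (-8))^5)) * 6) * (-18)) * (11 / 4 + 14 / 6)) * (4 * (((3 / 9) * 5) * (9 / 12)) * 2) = 14007735 / 8388608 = 1.67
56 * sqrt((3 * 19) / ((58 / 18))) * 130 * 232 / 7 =24960 * sqrt(1653) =1014801.28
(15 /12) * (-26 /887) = -65 /1774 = -0.04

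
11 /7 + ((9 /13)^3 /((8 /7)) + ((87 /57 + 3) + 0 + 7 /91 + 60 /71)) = 1213254701 /165970168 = 7.31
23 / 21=1.10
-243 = -243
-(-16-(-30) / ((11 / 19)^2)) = -8894 / 121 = -73.50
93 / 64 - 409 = -26083 / 64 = -407.55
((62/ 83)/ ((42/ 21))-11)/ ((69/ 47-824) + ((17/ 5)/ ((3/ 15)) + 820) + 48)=-20727/ 121844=-0.17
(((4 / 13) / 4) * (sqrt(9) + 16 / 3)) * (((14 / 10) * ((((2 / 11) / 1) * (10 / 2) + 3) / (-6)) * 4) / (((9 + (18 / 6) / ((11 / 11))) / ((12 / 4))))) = -1505 / 2574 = -0.58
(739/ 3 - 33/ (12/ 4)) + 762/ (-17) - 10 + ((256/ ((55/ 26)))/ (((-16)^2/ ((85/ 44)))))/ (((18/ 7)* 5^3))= 1670915299/ 9256500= 180.51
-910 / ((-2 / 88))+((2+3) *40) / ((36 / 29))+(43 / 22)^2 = 40204.93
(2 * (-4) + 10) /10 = 1 /5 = 0.20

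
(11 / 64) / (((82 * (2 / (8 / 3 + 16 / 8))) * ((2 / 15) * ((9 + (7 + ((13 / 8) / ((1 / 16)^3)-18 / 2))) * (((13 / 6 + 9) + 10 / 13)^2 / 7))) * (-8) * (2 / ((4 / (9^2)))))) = -9295 / 11133697736448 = -0.00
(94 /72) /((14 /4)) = 47 /126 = 0.37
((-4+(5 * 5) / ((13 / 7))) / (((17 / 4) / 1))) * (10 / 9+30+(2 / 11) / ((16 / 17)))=1016513 / 14586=69.69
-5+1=-4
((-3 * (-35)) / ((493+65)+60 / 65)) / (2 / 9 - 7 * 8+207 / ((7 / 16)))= 4095 / 9097724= 0.00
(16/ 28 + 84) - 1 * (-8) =648/ 7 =92.57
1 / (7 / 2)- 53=-369 / 7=-52.71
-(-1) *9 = 9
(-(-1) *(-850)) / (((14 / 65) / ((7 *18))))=-497250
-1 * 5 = -5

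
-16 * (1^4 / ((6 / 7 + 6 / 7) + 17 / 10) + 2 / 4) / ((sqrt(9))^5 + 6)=-0.05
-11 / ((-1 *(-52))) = -0.21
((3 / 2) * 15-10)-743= -1461 / 2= -730.50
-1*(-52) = 52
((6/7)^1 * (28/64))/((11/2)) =3/44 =0.07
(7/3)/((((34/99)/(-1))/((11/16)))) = -2541/544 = -4.67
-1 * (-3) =3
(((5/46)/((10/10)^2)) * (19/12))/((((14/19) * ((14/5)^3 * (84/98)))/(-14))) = -225625/1298304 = -0.17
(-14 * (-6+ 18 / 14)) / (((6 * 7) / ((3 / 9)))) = 0.52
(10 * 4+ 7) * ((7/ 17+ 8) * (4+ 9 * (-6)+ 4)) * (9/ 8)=-1391247/ 68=-20459.51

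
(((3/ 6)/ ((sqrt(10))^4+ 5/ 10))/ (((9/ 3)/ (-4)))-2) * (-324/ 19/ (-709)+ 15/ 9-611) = 1222.66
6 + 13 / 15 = 103 / 15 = 6.87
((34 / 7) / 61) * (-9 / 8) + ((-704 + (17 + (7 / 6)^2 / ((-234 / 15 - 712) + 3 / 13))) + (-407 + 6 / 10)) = -1093.49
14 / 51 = 0.27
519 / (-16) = -519 / 16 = -32.44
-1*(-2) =2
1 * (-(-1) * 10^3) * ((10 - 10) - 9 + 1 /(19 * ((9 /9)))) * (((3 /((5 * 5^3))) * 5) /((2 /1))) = -2040 /19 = -107.37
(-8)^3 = -512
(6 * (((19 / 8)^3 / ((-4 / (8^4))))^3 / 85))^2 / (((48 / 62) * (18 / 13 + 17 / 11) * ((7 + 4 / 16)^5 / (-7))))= -317637506540616129184293428035584 / 62092888588975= -5115521499462254904.92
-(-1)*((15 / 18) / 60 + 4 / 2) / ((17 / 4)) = 145 / 306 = 0.47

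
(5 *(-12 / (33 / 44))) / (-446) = 40 / 223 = 0.18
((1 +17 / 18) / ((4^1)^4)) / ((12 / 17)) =0.01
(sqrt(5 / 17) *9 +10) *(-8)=-80 -72 *sqrt(85) / 17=-119.05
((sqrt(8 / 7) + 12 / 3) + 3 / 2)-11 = -11 / 2 + 2 * sqrt(14) / 7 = -4.43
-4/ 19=-0.21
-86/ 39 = -2.21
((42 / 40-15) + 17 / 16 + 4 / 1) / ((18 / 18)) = -8.89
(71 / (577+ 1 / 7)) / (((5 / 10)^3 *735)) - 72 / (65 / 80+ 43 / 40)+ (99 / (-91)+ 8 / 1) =-3250906702 / 104088075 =-31.23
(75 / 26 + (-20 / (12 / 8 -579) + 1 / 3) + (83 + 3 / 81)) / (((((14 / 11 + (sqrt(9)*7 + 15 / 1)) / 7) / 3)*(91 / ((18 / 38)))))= 4664299 / 18431140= 0.25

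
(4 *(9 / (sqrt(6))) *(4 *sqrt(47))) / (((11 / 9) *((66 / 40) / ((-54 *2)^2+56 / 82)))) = 688682880 *sqrt(282) / 4961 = 2331173.59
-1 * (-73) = 73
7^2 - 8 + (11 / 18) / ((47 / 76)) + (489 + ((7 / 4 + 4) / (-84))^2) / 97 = 8068576693 / 171564288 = 47.03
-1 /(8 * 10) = -1 /80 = -0.01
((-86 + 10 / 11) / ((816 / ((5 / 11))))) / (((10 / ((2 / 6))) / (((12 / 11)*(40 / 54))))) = -260 / 203643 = -0.00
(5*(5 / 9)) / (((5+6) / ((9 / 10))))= 5 / 22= 0.23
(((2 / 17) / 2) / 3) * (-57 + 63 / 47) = -872 / 799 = -1.09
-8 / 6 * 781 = -3124 / 3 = -1041.33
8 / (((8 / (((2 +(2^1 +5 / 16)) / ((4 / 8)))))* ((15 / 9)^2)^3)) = 50301 / 125000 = 0.40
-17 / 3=-5.67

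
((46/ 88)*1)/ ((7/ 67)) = 1541/ 308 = 5.00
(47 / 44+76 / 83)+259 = 953113 / 3652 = 260.98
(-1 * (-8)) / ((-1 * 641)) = -8 / 641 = -0.01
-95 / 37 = -2.57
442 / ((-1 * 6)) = -221 / 3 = -73.67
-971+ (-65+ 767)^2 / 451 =54883 / 451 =121.69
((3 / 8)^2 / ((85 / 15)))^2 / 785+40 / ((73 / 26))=966408654817 / 67834449920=14.25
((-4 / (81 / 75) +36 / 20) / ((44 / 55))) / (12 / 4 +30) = -257 / 3564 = -0.07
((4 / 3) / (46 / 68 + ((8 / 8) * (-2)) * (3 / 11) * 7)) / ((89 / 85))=-25432 / 62745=-0.41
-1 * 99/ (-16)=99/ 16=6.19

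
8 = 8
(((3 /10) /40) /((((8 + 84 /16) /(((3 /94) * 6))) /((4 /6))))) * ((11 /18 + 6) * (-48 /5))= -1428 /311375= -0.00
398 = 398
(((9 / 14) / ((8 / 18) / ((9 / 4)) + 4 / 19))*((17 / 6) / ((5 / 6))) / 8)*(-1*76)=-4473873 / 87920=-50.89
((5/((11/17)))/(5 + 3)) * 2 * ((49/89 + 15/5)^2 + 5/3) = 28829705/1045572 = 27.57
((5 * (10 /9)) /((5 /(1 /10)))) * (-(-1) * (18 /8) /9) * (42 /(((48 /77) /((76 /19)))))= 539 /72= 7.49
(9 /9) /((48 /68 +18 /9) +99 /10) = 170 /2143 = 0.08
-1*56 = -56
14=14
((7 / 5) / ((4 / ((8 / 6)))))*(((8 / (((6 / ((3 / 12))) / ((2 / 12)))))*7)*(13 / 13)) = 49 / 270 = 0.18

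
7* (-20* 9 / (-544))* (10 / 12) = 525 / 272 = 1.93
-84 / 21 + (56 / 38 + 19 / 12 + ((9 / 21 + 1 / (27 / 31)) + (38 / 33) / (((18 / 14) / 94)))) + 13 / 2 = 14429287 / 158004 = 91.32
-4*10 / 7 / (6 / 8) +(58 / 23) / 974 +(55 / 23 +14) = 2064028 / 235221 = 8.77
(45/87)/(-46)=-15/1334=-0.01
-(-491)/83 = 491/83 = 5.92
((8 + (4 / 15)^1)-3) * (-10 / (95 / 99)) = -54.88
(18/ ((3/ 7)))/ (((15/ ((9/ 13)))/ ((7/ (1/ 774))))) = 682668/ 65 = 10502.58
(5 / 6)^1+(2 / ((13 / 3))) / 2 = 83 / 78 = 1.06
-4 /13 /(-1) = 4 /13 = 0.31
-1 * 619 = -619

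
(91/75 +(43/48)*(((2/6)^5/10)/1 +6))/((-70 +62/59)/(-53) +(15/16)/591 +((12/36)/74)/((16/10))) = 87581667851293/17351352743400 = 5.05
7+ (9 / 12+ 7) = 59 / 4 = 14.75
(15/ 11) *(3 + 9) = 180/ 11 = 16.36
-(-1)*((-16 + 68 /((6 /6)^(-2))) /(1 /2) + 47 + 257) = 408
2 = 2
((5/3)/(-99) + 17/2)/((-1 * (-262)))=5039/155628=0.03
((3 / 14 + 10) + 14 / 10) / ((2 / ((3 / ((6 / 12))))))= 2439 / 70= 34.84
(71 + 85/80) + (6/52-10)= 62.18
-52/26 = -2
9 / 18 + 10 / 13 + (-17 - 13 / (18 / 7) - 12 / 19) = -47612 / 2223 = -21.42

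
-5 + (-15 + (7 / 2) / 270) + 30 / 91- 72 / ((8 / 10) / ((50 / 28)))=-1266209 / 7020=-180.37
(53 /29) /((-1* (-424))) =1 /232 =0.00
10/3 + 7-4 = 19/3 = 6.33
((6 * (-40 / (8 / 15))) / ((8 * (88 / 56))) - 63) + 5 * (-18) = -8307 / 44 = -188.80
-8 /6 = -4 /3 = -1.33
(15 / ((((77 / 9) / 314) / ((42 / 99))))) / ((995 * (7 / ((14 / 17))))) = 0.03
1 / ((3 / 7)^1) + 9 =34 / 3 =11.33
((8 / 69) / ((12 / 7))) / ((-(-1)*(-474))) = -7 / 49059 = -0.00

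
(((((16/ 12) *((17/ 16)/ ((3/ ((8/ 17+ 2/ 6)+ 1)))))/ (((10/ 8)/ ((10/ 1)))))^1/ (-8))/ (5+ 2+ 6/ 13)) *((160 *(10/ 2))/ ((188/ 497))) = -29720600/ 123093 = -241.45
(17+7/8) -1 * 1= 135/8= 16.88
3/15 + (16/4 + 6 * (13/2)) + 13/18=3953/90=43.92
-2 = -2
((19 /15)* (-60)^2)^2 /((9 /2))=4620800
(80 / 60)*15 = 20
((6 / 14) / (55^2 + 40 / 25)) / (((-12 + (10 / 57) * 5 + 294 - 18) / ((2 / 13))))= 855 / 10395750547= 0.00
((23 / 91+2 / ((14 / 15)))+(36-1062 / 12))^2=2510.45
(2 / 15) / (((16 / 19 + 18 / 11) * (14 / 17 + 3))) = 3553 / 252525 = 0.01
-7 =-7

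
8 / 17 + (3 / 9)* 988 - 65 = 13505 / 51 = 264.80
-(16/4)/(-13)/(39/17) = 68/507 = 0.13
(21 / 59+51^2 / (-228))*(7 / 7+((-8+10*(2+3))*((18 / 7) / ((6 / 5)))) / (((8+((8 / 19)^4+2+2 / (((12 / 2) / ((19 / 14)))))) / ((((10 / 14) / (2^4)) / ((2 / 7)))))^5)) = -16165507661322510623797967893554020597784314092041 / 1462681993583500521512924204824130064662388539392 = -11.05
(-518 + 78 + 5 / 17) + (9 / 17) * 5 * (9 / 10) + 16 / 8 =-14801 / 34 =-435.32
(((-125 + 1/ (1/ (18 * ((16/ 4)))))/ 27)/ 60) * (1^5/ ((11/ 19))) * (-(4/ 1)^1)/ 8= 1007/ 35640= 0.03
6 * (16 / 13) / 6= 16 / 13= 1.23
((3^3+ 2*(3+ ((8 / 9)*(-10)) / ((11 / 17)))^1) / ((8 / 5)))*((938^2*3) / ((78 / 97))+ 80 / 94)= 2742664725365 / 241956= 11335386.29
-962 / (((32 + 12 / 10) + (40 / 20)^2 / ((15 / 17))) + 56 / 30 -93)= 4810 / 267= 18.01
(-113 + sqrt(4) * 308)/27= 503/27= 18.63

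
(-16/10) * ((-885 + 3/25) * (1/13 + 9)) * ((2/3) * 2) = 27844224/1625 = 17134.91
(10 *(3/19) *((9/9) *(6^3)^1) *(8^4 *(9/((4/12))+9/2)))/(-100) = -41803776/95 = -440039.75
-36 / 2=-18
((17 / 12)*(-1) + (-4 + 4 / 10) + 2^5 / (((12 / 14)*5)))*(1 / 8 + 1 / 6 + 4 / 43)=19453 / 20640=0.94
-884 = -884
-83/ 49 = -1.69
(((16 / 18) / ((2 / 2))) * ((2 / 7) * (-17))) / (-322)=136 / 10143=0.01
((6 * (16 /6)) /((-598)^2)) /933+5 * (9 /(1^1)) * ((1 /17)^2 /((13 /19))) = 5485887211 /24105817437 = 0.23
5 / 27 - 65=-1750 / 27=-64.81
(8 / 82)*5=20 / 41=0.49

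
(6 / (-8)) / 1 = -3 / 4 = -0.75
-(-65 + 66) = -1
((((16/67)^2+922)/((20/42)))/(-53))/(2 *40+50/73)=-3172630881/7006655650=-0.45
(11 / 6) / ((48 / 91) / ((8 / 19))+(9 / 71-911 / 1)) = -6461 / 3205668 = -0.00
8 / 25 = 0.32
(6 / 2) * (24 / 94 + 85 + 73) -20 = 21374 / 47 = 454.77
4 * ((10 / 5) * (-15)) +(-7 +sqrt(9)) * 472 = -2008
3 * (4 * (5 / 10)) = 6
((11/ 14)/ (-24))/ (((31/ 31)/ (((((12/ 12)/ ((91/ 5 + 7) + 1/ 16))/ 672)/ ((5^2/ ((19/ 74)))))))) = -209/ 10552530240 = -0.00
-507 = -507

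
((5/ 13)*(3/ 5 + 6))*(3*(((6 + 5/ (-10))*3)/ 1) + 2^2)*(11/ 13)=38841/ 338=114.91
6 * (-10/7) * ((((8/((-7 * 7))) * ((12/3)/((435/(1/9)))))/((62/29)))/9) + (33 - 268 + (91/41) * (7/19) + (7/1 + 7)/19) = -156625890286/670931667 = -233.45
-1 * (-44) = 44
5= 5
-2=-2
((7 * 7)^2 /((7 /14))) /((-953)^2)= 4802 /908209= 0.01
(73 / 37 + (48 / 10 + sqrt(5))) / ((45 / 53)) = 10.61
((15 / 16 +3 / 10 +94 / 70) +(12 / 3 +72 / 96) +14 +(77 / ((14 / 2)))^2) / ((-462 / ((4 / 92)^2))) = -15941 / 27372576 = -0.00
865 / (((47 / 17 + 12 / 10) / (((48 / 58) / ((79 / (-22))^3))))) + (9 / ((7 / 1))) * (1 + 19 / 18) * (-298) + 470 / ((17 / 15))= -216036284727737 / 573397947493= -376.77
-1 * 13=-13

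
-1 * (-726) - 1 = 725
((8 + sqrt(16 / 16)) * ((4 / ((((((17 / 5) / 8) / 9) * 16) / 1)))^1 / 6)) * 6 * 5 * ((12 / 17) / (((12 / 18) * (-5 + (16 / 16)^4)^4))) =0.99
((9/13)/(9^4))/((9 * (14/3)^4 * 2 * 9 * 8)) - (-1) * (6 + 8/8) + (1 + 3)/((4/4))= 64076044033/5825094912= 11.00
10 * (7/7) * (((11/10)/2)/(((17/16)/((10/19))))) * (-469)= -412720/323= -1277.77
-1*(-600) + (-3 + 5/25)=2986/5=597.20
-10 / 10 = -1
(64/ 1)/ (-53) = -64/ 53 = -1.21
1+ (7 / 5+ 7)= 47 / 5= 9.40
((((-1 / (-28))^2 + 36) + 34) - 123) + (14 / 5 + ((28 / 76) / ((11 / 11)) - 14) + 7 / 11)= -51773531 / 819280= -63.19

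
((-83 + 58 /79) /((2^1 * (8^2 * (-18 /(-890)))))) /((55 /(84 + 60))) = -83.20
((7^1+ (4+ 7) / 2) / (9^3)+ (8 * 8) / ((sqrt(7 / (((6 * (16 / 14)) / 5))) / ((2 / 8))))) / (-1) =-64 * sqrt(15) / 35 - 25 / 1458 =-7.10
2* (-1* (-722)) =1444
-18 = -18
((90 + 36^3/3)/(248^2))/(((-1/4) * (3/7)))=-18249/7688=-2.37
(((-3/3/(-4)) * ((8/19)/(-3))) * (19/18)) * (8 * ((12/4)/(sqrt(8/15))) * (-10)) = 20 * sqrt(30)/9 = 12.17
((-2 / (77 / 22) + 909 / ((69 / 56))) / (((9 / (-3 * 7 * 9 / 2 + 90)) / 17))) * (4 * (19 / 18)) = -26456.13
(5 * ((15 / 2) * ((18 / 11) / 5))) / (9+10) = 135 / 209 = 0.65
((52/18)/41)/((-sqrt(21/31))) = -26 * sqrt(651)/7749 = -0.09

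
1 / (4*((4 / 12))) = 3 / 4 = 0.75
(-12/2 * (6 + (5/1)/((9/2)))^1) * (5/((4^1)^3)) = -10/3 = -3.33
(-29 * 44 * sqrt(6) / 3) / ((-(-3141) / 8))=-10208 * sqrt(6) / 9423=-2.65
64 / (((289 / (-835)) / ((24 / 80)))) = -16032 / 289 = -55.47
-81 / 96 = -27 / 32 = -0.84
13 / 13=1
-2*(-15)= 30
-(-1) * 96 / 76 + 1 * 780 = 14844 / 19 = 781.26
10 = 10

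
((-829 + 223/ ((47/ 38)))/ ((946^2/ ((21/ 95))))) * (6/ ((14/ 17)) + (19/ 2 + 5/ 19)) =-82960569/ 30368079544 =-0.00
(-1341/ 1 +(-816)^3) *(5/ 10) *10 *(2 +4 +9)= -40750487775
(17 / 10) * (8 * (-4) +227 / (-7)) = -7667 / 70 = -109.53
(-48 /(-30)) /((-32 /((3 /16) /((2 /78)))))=-117 /320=-0.37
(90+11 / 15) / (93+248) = 1361 / 5115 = 0.27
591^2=349281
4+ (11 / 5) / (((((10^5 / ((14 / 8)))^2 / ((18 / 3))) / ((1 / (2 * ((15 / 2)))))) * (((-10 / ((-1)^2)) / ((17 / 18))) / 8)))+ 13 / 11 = 2564999999899207 / 495000000000000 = 5.18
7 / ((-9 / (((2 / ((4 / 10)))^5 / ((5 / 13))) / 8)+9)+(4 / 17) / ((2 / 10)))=966875 / 1404401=0.69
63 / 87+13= 398 / 29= 13.72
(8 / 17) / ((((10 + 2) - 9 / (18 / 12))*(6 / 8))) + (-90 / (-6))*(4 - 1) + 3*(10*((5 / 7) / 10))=50602 / 1071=47.25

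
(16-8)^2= 64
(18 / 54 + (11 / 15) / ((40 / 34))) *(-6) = -287 / 50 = -5.74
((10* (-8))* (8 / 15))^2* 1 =16384 / 9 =1820.44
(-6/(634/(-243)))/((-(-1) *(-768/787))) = -191241/81152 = -2.36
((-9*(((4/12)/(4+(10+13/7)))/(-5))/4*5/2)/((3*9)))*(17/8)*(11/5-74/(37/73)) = -85561/319680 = -0.27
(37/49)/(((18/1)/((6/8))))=37/1176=0.03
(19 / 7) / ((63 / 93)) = 589 / 147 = 4.01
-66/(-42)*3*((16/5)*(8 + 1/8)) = 858/7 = 122.57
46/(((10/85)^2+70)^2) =1920983/204707378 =0.01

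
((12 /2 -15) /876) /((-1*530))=3 /154760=0.00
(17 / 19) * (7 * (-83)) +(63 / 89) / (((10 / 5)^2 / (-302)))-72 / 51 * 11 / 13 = -429379361 / 747422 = -574.48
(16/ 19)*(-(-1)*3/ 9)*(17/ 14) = 136/ 399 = 0.34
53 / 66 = 0.80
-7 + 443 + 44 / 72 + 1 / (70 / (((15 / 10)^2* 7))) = 157261 / 360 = 436.84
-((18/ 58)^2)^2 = -6561/ 707281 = -0.01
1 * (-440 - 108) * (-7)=3836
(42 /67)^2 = 0.39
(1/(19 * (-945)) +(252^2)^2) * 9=72408170177279/1995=36294822144.00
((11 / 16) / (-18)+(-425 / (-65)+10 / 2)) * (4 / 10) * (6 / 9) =43057 / 14040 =3.07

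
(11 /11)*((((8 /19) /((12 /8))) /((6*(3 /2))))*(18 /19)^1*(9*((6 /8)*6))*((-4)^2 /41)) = 6912 /14801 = 0.47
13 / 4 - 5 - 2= -15 / 4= -3.75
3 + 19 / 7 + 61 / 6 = 667 / 42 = 15.88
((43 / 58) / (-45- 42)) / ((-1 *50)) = 0.00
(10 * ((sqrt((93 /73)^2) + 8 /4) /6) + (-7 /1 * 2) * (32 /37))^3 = -156564673565273 /532031708727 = -294.28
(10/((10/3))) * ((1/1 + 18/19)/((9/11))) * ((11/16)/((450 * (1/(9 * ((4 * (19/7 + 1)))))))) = 58201/39900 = 1.46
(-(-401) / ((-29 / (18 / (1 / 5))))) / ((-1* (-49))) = -36090 / 1421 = -25.40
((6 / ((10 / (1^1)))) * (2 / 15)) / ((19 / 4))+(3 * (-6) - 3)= -9967 / 475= -20.98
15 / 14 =1.07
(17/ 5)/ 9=17/ 45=0.38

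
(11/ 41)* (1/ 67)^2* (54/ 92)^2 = 8019/ 389447684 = 0.00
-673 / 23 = -29.26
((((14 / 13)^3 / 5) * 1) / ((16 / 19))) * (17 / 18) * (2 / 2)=110789 / 395460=0.28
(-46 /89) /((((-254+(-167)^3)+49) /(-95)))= -0.00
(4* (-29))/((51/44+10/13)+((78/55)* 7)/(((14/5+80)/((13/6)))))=-13734864/259079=-53.01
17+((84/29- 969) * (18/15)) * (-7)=1179179/145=8132.27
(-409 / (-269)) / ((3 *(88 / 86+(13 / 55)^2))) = 53200675 / 113276169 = 0.47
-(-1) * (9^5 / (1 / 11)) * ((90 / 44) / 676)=2657205 / 1352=1965.39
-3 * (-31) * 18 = 1674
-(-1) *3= 3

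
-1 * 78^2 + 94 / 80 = -243313 / 40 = -6082.82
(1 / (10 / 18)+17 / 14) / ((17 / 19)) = 4009 / 1190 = 3.37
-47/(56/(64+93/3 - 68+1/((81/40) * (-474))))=-24360053/1075032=-22.66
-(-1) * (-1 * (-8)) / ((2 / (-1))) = -4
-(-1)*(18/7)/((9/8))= 16/7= 2.29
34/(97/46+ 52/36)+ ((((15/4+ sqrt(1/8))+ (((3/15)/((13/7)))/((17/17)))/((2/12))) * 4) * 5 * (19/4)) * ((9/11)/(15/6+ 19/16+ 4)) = 1140 * sqrt(2)/451+ 465876072/8624473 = 57.59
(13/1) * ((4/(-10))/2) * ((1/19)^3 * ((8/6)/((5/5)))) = -52/102885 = -0.00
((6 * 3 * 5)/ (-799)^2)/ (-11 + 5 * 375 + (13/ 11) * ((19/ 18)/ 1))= 17820/ 235773618919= 0.00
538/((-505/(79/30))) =-21251/7575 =-2.81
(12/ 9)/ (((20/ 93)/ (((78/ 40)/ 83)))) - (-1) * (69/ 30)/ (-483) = 24559/ 174300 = 0.14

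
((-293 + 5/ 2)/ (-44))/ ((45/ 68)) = 9.98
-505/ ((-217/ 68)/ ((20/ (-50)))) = -13736/ 217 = -63.30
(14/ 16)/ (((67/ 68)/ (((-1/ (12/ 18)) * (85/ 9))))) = -10115/ 804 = -12.58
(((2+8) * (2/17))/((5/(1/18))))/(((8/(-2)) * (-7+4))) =1/918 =0.00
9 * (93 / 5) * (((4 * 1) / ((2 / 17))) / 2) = 14229 / 5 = 2845.80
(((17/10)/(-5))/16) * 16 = -17/50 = -0.34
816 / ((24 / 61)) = 2074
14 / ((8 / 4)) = 7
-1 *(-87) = 87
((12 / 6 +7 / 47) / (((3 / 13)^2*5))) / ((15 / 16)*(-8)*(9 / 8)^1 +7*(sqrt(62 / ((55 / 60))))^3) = 363501424 / 80933703853329 +166886207488*sqrt(2046) / 3642016673399805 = 0.00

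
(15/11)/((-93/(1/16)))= -5/5456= -0.00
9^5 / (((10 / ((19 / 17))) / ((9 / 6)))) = 3365793 / 340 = 9899.39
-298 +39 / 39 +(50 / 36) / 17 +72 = -68825 / 306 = -224.92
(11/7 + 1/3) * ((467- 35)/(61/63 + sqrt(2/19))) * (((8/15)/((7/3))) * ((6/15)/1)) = 192264192/2196635- 1492992 * sqrt(38)/313805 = 58.20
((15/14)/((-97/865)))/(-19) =12975/25802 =0.50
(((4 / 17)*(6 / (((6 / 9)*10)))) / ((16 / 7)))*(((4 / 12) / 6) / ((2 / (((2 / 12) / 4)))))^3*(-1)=-7 / 48731258880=-0.00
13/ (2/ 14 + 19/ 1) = 91/ 134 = 0.68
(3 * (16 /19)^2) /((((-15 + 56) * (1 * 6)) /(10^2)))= 12800 /14801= 0.86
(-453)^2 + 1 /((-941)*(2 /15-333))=964156633332 /4698413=205209.00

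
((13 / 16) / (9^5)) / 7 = 13 / 6613488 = 0.00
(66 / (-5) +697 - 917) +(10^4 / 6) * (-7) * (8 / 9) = -1431482 / 135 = -10603.57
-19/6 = -3.17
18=18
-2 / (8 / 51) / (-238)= 3 / 56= 0.05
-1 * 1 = -1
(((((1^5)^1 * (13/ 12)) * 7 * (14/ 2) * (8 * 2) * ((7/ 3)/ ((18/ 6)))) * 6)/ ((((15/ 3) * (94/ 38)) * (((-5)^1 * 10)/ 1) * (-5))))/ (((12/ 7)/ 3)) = 593047/ 264375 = 2.24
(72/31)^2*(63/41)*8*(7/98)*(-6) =-1119744/39401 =-28.42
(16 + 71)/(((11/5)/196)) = 85260/11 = 7750.91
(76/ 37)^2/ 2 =2888/ 1369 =2.11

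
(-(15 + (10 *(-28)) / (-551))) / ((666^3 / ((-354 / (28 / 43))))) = 21678665 / 759593198448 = 0.00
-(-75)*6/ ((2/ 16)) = 3600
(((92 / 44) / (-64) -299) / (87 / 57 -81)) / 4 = 3999861 / 4252160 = 0.94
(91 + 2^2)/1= 95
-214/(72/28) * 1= -749/9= -83.22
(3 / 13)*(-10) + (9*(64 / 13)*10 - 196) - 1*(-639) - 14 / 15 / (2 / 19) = 170606 / 195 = 874.90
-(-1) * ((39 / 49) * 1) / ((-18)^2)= 13 / 5292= 0.00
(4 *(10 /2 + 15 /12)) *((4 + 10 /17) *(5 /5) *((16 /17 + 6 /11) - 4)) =-916500 /3179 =-288.30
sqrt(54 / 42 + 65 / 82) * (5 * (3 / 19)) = 15 * sqrt(684782) / 10906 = 1.14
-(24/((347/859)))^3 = -8762201104896/41781923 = -209712.73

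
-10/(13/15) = -150/13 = -11.54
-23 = -23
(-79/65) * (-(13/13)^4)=79/65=1.22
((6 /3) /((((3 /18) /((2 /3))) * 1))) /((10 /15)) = 12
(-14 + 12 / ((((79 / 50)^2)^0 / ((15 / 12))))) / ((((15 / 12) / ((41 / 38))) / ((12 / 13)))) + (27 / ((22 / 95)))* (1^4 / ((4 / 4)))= 3189423 / 27170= 117.39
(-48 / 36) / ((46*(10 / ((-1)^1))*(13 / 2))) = 2 / 4485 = 0.00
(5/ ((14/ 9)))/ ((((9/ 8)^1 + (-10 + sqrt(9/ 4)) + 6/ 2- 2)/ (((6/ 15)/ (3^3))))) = -8/ 1071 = -0.01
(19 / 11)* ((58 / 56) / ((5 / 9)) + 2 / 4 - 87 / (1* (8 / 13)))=-739537 / 3080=-240.11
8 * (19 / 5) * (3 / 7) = 456 / 35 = 13.03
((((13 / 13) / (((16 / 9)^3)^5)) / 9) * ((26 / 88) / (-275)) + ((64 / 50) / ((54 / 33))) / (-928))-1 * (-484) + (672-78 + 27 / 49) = 38485049351100729172047149587 / 35682205756249057662074880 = 1078.55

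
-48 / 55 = -0.87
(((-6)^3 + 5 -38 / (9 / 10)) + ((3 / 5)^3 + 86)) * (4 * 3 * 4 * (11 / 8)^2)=-11366861 / 750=-15155.81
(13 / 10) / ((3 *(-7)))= -13 / 210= -0.06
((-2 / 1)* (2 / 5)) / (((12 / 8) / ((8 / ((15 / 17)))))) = -1088 / 225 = -4.84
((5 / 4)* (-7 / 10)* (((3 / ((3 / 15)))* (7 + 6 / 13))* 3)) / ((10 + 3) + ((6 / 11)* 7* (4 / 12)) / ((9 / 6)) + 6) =-14.80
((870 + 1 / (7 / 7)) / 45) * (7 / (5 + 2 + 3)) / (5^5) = 6097 / 1406250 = 0.00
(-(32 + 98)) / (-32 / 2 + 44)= -65 / 14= -4.64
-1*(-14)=14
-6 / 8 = -3 / 4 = -0.75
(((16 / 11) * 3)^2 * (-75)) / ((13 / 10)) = -1728000 / 1573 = -1098.54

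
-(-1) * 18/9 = 2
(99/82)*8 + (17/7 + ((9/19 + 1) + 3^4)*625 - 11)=281086553/5453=51547.14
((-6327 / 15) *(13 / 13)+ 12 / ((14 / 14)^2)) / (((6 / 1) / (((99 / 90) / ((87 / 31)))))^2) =-79419923 / 45414000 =-1.75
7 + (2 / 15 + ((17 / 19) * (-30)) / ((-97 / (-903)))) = -6710749 / 27645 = -242.75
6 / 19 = 0.32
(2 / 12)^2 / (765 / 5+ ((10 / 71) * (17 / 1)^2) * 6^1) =71 / 1015308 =0.00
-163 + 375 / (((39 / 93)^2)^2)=341664932 / 28561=11962.64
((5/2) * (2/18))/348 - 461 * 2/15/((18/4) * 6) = -2.28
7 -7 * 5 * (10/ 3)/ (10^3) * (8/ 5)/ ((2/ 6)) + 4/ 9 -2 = 1099/ 225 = 4.88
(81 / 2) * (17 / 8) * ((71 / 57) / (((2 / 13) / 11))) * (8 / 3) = 1553409 / 76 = 20439.59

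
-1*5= -5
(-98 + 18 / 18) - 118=-215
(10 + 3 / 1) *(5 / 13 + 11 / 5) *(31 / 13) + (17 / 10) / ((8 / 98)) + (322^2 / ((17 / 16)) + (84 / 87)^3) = 21061150648209 / 215598760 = 97686.79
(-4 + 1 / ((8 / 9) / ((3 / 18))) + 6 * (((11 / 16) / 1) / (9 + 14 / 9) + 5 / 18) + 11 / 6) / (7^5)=17 / 3649520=0.00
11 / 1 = 11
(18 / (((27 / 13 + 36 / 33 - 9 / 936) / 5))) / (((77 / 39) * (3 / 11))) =1338480 / 25291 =52.92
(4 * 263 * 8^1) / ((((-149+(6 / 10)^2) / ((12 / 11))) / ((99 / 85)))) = -1136160 / 15793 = -71.94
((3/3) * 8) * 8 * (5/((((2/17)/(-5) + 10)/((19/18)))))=16150/477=33.86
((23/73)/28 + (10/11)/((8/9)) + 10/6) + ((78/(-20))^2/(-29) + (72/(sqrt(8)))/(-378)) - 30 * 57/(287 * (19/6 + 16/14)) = 288003173617/362906936700 - sqrt(2)/21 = 0.73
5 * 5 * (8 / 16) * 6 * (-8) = -600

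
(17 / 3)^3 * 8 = 39304 / 27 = 1455.70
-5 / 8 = -0.62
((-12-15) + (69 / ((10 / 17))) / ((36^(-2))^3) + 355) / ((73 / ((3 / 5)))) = 3830048525112 / 1825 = 2098656726.09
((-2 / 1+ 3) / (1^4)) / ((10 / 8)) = 4 / 5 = 0.80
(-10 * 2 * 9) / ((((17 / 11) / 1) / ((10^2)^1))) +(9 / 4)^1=-791847 / 68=-11644.81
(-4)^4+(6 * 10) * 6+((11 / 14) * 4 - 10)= 4264 / 7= 609.14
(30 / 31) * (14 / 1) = 420 / 31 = 13.55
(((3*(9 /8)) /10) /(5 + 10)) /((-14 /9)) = -81 /5600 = -0.01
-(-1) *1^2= 1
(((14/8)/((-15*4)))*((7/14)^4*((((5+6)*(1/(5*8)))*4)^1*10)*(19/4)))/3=-1463/46080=-0.03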